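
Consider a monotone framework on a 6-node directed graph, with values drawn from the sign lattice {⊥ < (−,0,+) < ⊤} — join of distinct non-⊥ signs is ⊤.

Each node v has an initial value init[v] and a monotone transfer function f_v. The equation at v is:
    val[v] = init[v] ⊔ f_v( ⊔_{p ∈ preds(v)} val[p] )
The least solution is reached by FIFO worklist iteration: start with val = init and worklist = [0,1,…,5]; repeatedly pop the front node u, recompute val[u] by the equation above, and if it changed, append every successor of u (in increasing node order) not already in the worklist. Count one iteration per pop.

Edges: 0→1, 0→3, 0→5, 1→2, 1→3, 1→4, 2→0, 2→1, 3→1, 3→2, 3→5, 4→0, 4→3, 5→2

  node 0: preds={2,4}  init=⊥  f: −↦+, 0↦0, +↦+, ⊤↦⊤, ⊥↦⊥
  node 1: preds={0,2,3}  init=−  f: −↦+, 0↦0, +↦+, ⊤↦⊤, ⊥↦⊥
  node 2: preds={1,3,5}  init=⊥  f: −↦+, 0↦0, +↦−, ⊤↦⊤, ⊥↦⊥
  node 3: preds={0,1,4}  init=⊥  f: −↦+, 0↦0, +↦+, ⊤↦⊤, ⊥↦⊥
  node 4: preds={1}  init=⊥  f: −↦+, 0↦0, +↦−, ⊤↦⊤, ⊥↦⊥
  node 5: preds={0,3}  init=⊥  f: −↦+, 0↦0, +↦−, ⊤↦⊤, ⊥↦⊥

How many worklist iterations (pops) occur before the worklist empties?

17

Iteration log — 17 steps:
  step 1. node 0  ⊔preds=⊥  new=⊥  stable
  step 2. node 1  ⊔preds=⊥  new=−  stable
  step 3. node 2  ⊔preds=−  new=+  old=⊥  +wl: 0,1
  step 4. node 3  ⊔preds=−  new=+  old=⊥  +wl: 2
  step 5. node 4  ⊔preds=−  new=+  old=⊥  +wl: 3
  step 6. node 5  ⊔preds=+  new=−  old=⊥  +wl: 
  step 7. node 0  ⊔preds=+  new=+  old=⊥  +wl: 5
  step 8. node 1  ⊔preds=+  new=⊤  old=−  +wl: 4
  step 9. node 2  ⊔preds=⊤  new=⊤  old=+  +wl: 0,1
  step 10. node 3  ⊔preds=⊤  new=⊤  old=+  +wl: 2
  step 11. node 5  ⊔preds=⊤  new=⊤  old=−  +wl: 
  step 12. node 4  ⊔preds=⊤  new=⊤  old=+  +wl: 3
  step 13. node 0  ⊔preds=⊤  new=⊤  old=+  +wl: 5
  step 14. node 1  ⊔preds=⊤  new=⊤  stable
  step 15. node 2  ⊔preds=⊤  new=⊤  stable
  step 16. node 3  ⊔preds=⊤  new=⊤  stable
  step 17. node 5  ⊔preds=⊤  new=⊤  stable

Least fixpoint reached:
  node 0: ⊤
  node 1: ⊤
  node 2: ⊤
  node 3: ⊤
  node 4: ⊤
  node 5: ⊤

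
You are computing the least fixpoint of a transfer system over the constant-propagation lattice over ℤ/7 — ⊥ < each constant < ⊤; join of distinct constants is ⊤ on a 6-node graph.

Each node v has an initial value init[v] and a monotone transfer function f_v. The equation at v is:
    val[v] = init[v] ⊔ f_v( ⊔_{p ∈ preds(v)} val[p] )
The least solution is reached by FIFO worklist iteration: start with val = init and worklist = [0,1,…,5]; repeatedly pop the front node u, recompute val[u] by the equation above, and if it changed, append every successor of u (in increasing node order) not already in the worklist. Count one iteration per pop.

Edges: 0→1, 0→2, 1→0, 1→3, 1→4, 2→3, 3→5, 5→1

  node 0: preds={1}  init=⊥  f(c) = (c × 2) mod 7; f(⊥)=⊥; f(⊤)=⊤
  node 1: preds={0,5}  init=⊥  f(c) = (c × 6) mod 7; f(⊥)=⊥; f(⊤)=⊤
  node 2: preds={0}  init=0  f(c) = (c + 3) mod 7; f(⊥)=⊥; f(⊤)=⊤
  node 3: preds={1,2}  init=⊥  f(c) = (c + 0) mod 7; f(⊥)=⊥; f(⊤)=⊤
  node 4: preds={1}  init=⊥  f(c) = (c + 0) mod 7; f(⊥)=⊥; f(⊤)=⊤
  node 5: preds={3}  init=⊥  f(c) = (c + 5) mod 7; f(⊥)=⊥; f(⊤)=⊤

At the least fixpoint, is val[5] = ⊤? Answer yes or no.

Worklist (19 pops):
  #1 pop 0: in=⊥ → ⊥ (no change)
  #2 pop 1: in=⊥ → ⊥ (no change)
  #3 pop 2: in=⊥ → 0 (no change)
  #4 pop 3: in=0 → 0 (was ⊥); enqueue []
  #5 pop 4: in=⊥ → ⊥ (no change)
  #6 pop 5: in=0 → 5 (was ⊥); enqueue [1]
  #7 pop 1: in=5 → 2 (was ⊥); enqueue [0,3,4]
  #8 pop 0: in=2 → 4 (was ⊥); enqueue [1,2]
  #9 pop 3: in=⊤ → ⊤ (was 0); enqueue [5]
  #10 pop 4: in=2 → 2 (was ⊥); enqueue []
  #11 pop 1: in=⊤ → ⊤ (was 2); enqueue [0,3,4]
  #12 pop 2: in=4 → 0 (no change)
  #13 pop 5: in=⊤ → ⊤ (was 5); enqueue [1]
  #14 pop 0: in=⊤ → ⊤ (was 4); enqueue [2]
  #15 pop 3: in=⊤ → ⊤ (no change)
  #16 pop 4: in=⊤ → ⊤ (was 2); enqueue []
  #17 pop 1: in=⊤ → ⊤ (no change)
  #18 pop 2: in=⊤ → ⊤ (was 0); enqueue [3]
  #19 pop 3: in=⊤ → ⊤ (no change)

Fixpoint:
  val[0] = ⊤
  val[1] = ⊤
  val[2] = ⊤
  val[3] = ⊤
  val[4] = ⊤
  val[5] = ⊤

yes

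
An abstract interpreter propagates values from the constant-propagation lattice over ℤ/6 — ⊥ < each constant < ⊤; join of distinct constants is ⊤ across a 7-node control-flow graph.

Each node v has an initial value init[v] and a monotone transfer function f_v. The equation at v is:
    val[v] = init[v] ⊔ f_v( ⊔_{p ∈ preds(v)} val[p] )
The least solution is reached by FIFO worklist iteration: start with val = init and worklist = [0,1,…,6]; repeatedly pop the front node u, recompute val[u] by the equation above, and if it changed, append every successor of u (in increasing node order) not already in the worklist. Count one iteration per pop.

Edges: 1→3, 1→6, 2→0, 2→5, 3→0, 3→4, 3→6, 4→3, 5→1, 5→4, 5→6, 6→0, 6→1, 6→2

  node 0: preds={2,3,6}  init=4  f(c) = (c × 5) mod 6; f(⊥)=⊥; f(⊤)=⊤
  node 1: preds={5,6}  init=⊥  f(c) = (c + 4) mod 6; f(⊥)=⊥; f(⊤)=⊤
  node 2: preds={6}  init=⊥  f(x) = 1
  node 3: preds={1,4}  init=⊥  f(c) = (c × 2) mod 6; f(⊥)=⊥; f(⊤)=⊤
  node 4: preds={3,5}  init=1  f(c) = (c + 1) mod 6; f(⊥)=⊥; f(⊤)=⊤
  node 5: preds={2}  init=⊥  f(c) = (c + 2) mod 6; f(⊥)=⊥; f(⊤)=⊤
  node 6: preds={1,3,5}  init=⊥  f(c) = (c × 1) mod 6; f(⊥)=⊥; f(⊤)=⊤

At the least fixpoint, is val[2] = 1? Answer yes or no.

Worklist (15 pops):
  #1 pop 0: in=⊥ → 4 (no change)
  #2 pop 1: in=⊥ → ⊥ (no change)
  #3 pop 2: in=⊥ → 1 (was ⊥); enqueue [0]
  #4 pop 3: in=1 → 2 (was ⊥); enqueue []
  #5 pop 4: in=2 → ⊤ (was 1); enqueue [3]
  #6 pop 5: in=1 → 3 (was ⊥); enqueue [1,4]
  #7 pop 6: in=⊤ → ⊤ (was ⊥); enqueue [2]
  #8 pop 0: in=⊤ → ⊤ (was 4); enqueue []
  #9 pop 3: in=⊤ → ⊤ (was 2); enqueue [0,6]
  #10 pop 1: in=⊤ → ⊤ (was ⊥); enqueue [3]
  #11 pop 4: in=⊤ → ⊤ (no change)
  #12 pop 2: in=⊤ → 1 (no change)
  #13 pop 0: in=⊤ → ⊤ (no change)
  #14 pop 6: in=⊤ → ⊤ (no change)
  #15 pop 3: in=⊤ → ⊤ (no change)

Fixpoint:
  val[0] = ⊤
  val[1] = ⊤
  val[2] = 1
  val[3] = ⊤
  val[4] = ⊤
  val[5] = 3
  val[6] = ⊤

yes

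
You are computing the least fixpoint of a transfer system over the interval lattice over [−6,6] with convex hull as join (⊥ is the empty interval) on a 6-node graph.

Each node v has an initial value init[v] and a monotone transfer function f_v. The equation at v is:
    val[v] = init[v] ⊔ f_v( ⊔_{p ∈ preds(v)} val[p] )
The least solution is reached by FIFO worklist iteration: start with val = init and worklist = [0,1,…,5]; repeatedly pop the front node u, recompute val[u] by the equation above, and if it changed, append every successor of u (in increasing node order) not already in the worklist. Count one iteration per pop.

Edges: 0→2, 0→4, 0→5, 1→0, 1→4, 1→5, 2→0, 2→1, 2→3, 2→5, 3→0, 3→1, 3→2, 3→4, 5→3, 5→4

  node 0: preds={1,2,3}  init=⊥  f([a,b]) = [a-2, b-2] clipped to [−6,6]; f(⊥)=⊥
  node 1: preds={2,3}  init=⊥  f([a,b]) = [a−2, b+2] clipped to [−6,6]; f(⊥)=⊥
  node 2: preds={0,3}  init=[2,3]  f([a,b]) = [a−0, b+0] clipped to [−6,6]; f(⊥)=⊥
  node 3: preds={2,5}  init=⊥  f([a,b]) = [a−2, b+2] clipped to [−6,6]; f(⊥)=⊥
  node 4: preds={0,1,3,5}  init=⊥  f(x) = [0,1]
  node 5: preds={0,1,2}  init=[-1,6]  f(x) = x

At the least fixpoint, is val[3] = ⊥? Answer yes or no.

Trace (21 dequeues):
  [1] u=0 | in [2,3] | out [0,1] | prev ⊥ | push {}
  [2] u=1 | in [2,3] | out [0,5] | prev ⊥ | push {0}
  [3] u=2 | in [0,1] | out [0,3] | prev [2,3] | push {1}
  [4] u=3 | in [-1,6] | out [-3,6] | prev ⊥ | push {2}
  [5] u=4 | in [-3,6] | out [0,1] | prev ⊥ | push {}
  [6] u=5 | in [0,5] | out [-1,6] | ==
  [7] u=0 | in [-3,6] | out [-5,4] | prev [0,1] | push {4,5}
  [8] u=1 | in [-3,6] | out [-5,6] | prev [0,5] | push {0}
  [9] u=2 | in [-5,6] | out [-5,6] | prev [0,3] | push {1,3}
  [10] u=4 | in [-5,6] | out [0,1] | ==
  [11] u=5 | in [-5,6] | out [-5,6] | prev [-1,6] | push {4}
  [12] u=0 | in [-5,6] | out [-6,4] | prev [-5,4] | push {2,5}
  [13] u=1 | in [-5,6] | out [-6,6] | prev [-5,6] | push {0}
  [14] u=3 | in [-5,6] | out [-6,6] | prev [-3,6] | push {1}
  [15] u=4 | in [-6,6] | out [0,1] | ==
  [16] u=2 | in [-6,6] | out [-6,6] | prev [-5,6] | push {3}
  [17] u=5 | in [-6,6] | out [-6,6] | prev [-5,6] | push {4}
  [18] u=0 | in [-6,6] | out [-6,4] | ==
  [19] u=1 | in [-6,6] | out [-6,6] | ==
  [20] u=3 | in [-6,6] | out [-6,6] | ==
  [21] u=4 | in [-6,6] | out [0,1] | ==

Converged values:
  [0] [-6,4]
  [1] [-6,6]
  [2] [-6,6]
  [3] [-6,6]
  [4] [0,1]
  [5] [-6,6]

no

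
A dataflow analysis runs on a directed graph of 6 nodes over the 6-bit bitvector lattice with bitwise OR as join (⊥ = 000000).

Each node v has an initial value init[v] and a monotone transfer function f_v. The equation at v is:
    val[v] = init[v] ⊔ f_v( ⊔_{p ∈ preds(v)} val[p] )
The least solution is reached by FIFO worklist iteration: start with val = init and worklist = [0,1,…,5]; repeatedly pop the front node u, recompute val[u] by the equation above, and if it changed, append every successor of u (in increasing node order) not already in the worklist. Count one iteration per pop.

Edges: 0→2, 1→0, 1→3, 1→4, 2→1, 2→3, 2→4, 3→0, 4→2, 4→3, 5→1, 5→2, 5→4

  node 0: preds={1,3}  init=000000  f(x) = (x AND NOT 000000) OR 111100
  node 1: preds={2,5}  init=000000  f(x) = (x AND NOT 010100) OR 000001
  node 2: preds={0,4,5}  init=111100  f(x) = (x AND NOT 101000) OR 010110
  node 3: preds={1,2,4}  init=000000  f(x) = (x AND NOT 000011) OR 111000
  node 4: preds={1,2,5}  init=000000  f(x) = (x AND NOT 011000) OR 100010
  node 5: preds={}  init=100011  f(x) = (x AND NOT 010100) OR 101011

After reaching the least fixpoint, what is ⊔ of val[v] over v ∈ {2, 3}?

Iteration log — 11 steps:
  step 1. node 0  ⊔preds=000000  new=111100  old=000000  +wl: 
  step 2. node 1  ⊔preds=111111  new=101011  old=000000  +wl: 0
  step 3. node 2  ⊔preds=111111  new=111111  old=111100  +wl: 1
  step 4. node 3  ⊔preds=111111  new=111100  old=000000  +wl: 
  step 5. node 4  ⊔preds=111111  new=100111  old=000000  +wl: 2,3
  step 6. node 5  ⊔preds=000000  new=101011  old=100011  +wl: 4
  step 7. node 0  ⊔preds=111111  new=111111  old=111100  +wl: 
  step 8. node 1  ⊔preds=111111  new=101011  stable
  step 9. node 2  ⊔preds=111111  new=111111  stable
  step 10. node 3  ⊔preds=111111  new=111100  stable
  step 11. node 4  ⊔preds=111111  new=100111  stable

Least fixpoint reached:
  node 0: 111111
  node 1: 101011
  node 2: 111111
  node 3: 111100
  node 4: 100111
  node 5: 101011

111111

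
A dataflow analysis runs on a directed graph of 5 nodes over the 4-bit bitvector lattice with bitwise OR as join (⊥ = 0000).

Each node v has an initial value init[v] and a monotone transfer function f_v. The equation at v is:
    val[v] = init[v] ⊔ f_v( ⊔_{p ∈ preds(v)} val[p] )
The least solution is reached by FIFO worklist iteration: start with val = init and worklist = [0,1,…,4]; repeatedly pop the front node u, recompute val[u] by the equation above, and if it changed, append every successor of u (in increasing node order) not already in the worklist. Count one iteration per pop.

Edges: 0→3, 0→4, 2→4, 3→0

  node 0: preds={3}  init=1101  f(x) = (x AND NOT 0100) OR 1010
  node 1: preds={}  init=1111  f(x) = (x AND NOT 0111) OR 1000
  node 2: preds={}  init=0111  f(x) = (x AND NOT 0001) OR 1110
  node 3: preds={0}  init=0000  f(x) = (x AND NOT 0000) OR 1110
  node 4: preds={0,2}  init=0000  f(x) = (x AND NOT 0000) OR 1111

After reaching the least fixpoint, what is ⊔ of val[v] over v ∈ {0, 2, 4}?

Iteration log — 6 steps:
  step 1. node 0  ⊔preds=0000  new=1111  old=1101  +wl: 
  step 2. node 1  ⊔preds=0000  new=1111  stable
  step 3. node 2  ⊔preds=0000  new=1111  old=0111  +wl: 
  step 4. node 3  ⊔preds=1111  new=1111  old=0000  +wl: 0
  step 5. node 4  ⊔preds=1111  new=1111  old=0000  +wl: 
  step 6. node 0  ⊔preds=1111  new=1111  stable

Least fixpoint reached:
  node 0: 1111
  node 1: 1111
  node 2: 1111
  node 3: 1111
  node 4: 1111

1111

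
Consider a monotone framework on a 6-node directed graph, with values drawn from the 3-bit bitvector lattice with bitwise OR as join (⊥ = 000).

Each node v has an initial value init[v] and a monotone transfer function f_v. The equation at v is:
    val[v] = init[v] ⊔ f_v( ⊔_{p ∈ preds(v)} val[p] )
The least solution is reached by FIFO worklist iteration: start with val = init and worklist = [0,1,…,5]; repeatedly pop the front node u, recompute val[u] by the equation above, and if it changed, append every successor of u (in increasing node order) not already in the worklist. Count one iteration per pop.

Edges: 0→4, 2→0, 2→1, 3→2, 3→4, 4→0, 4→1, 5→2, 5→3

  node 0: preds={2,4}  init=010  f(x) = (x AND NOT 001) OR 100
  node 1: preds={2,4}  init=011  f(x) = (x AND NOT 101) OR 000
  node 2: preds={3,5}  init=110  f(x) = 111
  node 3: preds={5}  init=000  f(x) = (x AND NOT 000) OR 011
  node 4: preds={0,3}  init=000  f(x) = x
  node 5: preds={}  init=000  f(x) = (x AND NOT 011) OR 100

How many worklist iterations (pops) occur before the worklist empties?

Worklist (12 pops):
  #1 pop 0: in=110 → 110 (was 010); enqueue []
  #2 pop 1: in=110 → 011 (no change)
  #3 pop 2: in=000 → 111 (was 110); enqueue [0,1]
  #4 pop 3: in=000 → 011 (was 000); enqueue [2]
  #5 pop 4: in=111 → 111 (was 000); enqueue []
  #6 pop 5: in=000 → 100 (was 000); enqueue [3]
  #7 pop 0: in=111 → 110 (no change)
  #8 pop 1: in=111 → 011 (no change)
  #9 pop 2: in=111 → 111 (no change)
  #10 pop 3: in=100 → 111 (was 011); enqueue [2,4]
  #11 pop 2: in=111 → 111 (no change)
  #12 pop 4: in=111 → 111 (no change)

Fixpoint:
  val[0] = 110
  val[1] = 011
  val[2] = 111
  val[3] = 111
  val[4] = 111
  val[5] = 100

12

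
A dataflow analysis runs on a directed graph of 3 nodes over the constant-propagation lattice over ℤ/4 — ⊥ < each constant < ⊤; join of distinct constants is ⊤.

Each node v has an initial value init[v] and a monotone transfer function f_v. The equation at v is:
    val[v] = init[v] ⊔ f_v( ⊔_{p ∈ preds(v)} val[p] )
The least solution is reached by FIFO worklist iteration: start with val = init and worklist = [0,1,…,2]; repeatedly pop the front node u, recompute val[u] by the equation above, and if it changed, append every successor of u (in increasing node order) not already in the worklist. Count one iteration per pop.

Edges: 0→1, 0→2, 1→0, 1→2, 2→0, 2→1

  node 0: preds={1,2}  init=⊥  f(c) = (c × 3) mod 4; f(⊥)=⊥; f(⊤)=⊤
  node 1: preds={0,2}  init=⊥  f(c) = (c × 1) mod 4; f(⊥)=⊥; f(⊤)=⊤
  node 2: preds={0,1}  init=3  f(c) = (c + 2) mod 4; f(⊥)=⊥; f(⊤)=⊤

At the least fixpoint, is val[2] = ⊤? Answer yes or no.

Worklist (6 pops):
  #1 pop 0: in=3 → 1 (was ⊥); enqueue []
  #2 pop 1: in=⊤ → ⊤ (was ⊥); enqueue [0]
  #3 pop 2: in=⊤ → ⊤ (was 3); enqueue [1]
  #4 pop 0: in=⊤ → ⊤ (was 1); enqueue [2]
  #5 pop 1: in=⊤ → ⊤ (no change)
  #6 pop 2: in=⊤ → ⊤ (no change)

Fixpoint:
  val[0] = ⊤
  val[1] = ⊤
  val[2] = ⊤

yes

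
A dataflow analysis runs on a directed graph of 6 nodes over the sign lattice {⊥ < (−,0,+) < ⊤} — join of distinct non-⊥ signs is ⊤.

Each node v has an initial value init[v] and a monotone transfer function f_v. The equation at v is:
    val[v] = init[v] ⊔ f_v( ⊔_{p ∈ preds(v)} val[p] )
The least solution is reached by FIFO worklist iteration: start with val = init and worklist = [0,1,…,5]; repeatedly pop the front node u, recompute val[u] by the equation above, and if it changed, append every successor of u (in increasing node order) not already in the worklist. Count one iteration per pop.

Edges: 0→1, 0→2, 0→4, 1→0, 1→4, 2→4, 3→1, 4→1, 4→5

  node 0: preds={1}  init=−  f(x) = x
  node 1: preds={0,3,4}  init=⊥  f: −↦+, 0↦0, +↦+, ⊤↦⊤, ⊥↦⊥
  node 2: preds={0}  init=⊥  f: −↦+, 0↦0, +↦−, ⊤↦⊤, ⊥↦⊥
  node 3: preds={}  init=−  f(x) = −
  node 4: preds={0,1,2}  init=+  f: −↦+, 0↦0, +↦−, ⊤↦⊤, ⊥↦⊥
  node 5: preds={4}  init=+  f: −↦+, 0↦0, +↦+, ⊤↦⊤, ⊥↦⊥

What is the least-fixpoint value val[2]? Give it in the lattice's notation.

Iteration log — 10 steps:
  step 1. node 0  ⊔preds=⊥  new=−  stable
  step 2. node 1  ⊔preds=⊤  new=⊤  old=⊥  +wl: 0
  step 3. node 2  ⊔preds=−  new=+  old=⊥  +wl: 
  step 4. node 3  ⊔preds=⊥  new=−  stable
  step 5. node 4  ⊔preds=⊤  new=⊤  old=+  +wl: 1
  step 6. node 5  ⊔preds=⊤  new=⊤  old=+  +wl: 
  step 7. node 0  ⊔preds=⊤  new=⊤  old=−  +wl: 2,4
  step 8. node 1  ⊔preds=⊤  new=⊤  stable
  step 9. node 2  ⊔preds=⊤  new=⊤  old=+  +wl: 
  step 10. node 4  ⊔preds=⊤  new=⊤  stable

Least fixpoint reached:
  node 0: ⊤
  node 1: ⊤
  node 2: ⊤
  node 3: −
  node 4: ⊤
  node 5: ⊤

⊤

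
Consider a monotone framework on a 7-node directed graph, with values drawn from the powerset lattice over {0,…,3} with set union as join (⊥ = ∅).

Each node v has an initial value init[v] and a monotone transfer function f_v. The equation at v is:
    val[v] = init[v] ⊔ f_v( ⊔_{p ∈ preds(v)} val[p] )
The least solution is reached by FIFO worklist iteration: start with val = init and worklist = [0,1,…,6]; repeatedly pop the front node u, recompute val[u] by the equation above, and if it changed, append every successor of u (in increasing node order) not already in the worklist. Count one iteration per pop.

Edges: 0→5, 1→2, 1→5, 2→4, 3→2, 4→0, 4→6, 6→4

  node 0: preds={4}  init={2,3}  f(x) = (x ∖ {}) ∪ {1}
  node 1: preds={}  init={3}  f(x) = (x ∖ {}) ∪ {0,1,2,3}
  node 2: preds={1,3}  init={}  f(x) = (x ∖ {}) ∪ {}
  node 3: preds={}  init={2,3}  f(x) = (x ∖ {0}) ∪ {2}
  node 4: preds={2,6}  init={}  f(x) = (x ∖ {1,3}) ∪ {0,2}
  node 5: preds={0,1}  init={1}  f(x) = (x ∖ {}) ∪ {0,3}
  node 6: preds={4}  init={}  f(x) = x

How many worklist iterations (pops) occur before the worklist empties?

10

Worklist (10 pops):
  #1 pop 0: in={} → {1,2,3} (was {2,3}); enqueue []
  #2 pop 1: in={} → {0,1,2,3} (was {3}); enqueue []
  #3 pop 2: in={0,1,2,3} → {0,1,2,3} (was {}); enqueue []
  #4 pop 3: in={} → {2,3} (no change)
  #5 pop 4: in={0,1,2,3} → {0,2} (was {}); enqueue [0]
  #6 pop 5: in={0,1,2,3} → {0,1,2,3} (was {1}); enqueue []
  #7 pop 6: in={0,2} → {0,2} (was {}); enqueue [4]
  #8 pop 0: in={0,2} → {0,1,2,3} (was {1,2,3}); enqueue [5]
  #9 pop 4: in={0,1,2,3} → {0,2} (no change)
  #10 pop 5: in={0,1,2,3} → {0,1,2,3} (no change)

Fixpoint:
  val[0] = {0,1,2,3}
  val[1] = {0,1,2,3}
  val[2] = {0,1,2,3}
  val[3] = {2,3}
  val[4] = {0,2}
  val[5] = {0,1,2,3}
  val[6] = {0,2}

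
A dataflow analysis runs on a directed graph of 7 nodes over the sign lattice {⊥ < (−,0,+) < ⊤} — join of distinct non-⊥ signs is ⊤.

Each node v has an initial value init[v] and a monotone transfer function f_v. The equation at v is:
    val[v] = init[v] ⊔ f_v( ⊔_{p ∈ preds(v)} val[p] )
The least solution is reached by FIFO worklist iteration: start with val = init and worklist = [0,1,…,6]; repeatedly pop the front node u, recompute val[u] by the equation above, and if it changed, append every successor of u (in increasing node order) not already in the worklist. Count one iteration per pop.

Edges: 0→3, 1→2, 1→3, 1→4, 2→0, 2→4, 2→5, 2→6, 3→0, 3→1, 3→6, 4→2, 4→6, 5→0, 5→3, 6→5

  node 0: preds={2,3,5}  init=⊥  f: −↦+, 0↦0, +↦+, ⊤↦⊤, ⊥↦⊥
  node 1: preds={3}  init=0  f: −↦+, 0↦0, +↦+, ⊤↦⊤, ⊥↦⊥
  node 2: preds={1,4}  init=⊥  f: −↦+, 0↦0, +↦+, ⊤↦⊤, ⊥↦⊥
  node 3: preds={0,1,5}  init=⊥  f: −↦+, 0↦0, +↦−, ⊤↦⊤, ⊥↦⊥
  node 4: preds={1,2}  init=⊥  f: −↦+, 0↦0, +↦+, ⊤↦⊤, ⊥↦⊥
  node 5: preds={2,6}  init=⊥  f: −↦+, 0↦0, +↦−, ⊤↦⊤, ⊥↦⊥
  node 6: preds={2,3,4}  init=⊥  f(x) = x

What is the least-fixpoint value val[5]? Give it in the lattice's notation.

0

Iteration log — 12 steps:
  step 1. node 0  ⊔preds=⊥  new=⊥  stable
  step 2. node 1  ⊔preds=⊥  new=0  stable
  step 3. node 2  ⊔preds=0  new=0  old=⊥  +wl: 0
  step 4. node 3  ⊔preds=0  new=0  old=⊥  +wl: 1
  step 5. node 4  ⊔preds=0  new=0  old=⊥  +wl: 2
  step 6. node 5  ⊔preds=0  new=0  old=⊥  +wl: 3
  step 7. node 6  ⊔preds=0  new=0  old=⊥  +wl: 5
  step 8. node 0  ⊔preds=0  new=0  old=⊥  +wl: 
  step 9. node 1  ⊔preds=0  new=0  stable
  step 10. node 2  ⊔preds=0  new=0  stable
  step 11. node 3  ⊔preds=0  new=0  stable
  step 12. node 5  ⊔preds=0  new=0  stable

Least fixpoint reached:
  node 0: 0
  node 1: 0
  node 2: 0
  node 3: 0
  node 4: 0
  node 5: 0
  node 6: 0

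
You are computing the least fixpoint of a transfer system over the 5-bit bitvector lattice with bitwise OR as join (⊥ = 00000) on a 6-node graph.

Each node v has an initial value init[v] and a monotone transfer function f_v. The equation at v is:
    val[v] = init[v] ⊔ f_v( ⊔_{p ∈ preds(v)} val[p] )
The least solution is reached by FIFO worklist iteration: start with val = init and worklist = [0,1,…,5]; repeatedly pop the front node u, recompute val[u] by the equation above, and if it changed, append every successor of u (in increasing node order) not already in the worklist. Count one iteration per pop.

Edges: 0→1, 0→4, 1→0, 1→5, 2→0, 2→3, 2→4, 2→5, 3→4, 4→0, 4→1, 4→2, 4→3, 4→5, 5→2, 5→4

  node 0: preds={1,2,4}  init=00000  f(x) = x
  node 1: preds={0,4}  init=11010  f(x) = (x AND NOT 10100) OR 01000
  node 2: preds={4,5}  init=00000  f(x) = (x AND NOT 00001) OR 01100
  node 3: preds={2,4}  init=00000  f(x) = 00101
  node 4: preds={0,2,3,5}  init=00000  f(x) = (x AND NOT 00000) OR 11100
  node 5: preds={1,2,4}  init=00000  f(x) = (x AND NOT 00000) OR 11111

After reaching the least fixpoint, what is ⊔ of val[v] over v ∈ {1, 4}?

Worklist (13 pops):
  #1 pop 0: in=11010 → 11010 (was 00000); enqueue []
  #2 pop 1: in=11010 → 11010 (no change)
  #3 pop 2: in=00000 → 01100 (was 00000); enqueue [0]
  #4 pop 3: in=01100 → 00101 (was 00000); enqueue []
  #5 pop 4: in=11111 → 11111 (was 00000); enqueue [1,2,3]
  #6 pop 5: in=11111 → 11111 (was 00000); enqueue [4]
  #7 pop 0: in=11111 → 11111 (was 11010); enqueue []
  #8 pop 1: in=11111 → 11011 (was 11010); enqueue [0,5]
  #9 pop 2: in=11111 → 11110 (was 01100); enqueue []
  #10 pop 3: in=11111 → 00101 (no change)
  #11 pop 4: in=11111 → 11111 (no change)
  #12 pop 0: in=11111 → 11111 (no change)
  #13 pop 5: in=11111 → 11111 (no change)

Fixpoint:
  val[0] = 11111
  val[1] = 11011
  val[2] = 11110
  val[3] = 00101
  val[4] = 11111
  val[5] = 11111

11111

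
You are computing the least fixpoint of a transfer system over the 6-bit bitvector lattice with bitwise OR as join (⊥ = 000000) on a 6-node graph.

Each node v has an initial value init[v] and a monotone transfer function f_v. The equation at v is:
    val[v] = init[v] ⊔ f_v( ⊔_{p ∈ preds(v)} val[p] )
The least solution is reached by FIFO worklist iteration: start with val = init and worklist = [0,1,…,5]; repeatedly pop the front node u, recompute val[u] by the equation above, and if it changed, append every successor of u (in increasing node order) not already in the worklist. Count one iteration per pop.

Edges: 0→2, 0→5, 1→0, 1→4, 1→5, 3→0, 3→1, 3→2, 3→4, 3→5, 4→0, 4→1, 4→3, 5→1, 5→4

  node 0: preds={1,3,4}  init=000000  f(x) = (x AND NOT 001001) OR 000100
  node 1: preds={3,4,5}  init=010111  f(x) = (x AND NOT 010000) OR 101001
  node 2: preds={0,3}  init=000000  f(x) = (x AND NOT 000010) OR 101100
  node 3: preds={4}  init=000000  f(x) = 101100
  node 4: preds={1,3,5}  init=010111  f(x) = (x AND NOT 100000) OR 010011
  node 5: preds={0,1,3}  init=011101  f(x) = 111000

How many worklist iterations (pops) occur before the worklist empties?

Trace (12 dequeues):
  [1] u=0 | in 010111 | out 010110 | prev 000000 | push {}
  [2] u=1 | in 011111 | out 111111 | prev 010111 | push {0}
  [3] u=2 | in 010110 | out 111100 | prev 000000 | push {}
  [4] u=3 | in 010111 | out 101100 | prev 000000 | push {1,2}
  [5] u=4 | in 111111 | out 011111 | prev 010111 | push {3}
  [6] u=5 | in 111111 | out 111101 | prev 011101 | push {4}
  [7] u=0 | in 111111 | out 110110 | prev 010110 | push {5}
  [8] u=1 | in 111111 | out 111111 | ==
  [9] u=2 | in 111110 | out 111100 | ==
  [10] u=3 | in 011111 | out 101100 | ==
  [11] u=4 | in 111111 | out 011111 | ==
  [12] u=5 | in 111111 | out 111101 | ==

Converged values:
  [0] 110110
  [1] 111111
  [2] 111100
  [3] 101100
  [4] 011111
  [5] 111101

12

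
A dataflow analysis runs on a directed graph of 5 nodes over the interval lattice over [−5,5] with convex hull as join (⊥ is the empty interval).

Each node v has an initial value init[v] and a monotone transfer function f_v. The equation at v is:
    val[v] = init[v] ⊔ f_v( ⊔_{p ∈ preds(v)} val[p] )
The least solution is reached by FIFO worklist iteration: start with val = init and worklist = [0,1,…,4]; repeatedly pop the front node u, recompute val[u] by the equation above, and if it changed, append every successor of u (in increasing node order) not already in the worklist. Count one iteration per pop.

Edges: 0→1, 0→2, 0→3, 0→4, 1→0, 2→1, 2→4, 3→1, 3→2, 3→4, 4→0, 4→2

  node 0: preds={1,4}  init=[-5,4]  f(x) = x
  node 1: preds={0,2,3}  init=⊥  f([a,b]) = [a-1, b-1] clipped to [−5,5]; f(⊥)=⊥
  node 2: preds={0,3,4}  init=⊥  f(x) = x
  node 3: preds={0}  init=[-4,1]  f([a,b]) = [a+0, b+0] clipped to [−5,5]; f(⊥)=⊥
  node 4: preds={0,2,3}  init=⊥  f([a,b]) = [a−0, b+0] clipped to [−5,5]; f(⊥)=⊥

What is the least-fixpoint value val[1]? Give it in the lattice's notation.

Worklist (8 pops):
  #1 pop 0: in=⊥ → [-5,4] (no change)
  #2 pop 1: in=[-5,4] → [-5,3] (was ⊥); enqueue [0]
  #3 pop 2: in=[-5,4] → [-5,4] (was ⊥); enqueue [1]
  #4 pop 3: in=[-5,4] → [-5,4] (was [-4,1]); enqueue [2]
  #5 pop 4: in=[-5,4] → [-5,4] (was ⊥); enqueue []
  #6 pop 0: in=[-5,4] → [-5,4] (no change)
  #7 pop 1: in=[-5,4] → [-5,3] (no change)
  #8 pop 2: in=[-5,4] → [-5,4] (no change)

Fixpoint:
  val[0] = [-5,4]
  val[1] = [-5,3]
  val[2] = [-5,4]
  val[3] = [-5,4]
  val[4] = [-5,4]

[-5,3]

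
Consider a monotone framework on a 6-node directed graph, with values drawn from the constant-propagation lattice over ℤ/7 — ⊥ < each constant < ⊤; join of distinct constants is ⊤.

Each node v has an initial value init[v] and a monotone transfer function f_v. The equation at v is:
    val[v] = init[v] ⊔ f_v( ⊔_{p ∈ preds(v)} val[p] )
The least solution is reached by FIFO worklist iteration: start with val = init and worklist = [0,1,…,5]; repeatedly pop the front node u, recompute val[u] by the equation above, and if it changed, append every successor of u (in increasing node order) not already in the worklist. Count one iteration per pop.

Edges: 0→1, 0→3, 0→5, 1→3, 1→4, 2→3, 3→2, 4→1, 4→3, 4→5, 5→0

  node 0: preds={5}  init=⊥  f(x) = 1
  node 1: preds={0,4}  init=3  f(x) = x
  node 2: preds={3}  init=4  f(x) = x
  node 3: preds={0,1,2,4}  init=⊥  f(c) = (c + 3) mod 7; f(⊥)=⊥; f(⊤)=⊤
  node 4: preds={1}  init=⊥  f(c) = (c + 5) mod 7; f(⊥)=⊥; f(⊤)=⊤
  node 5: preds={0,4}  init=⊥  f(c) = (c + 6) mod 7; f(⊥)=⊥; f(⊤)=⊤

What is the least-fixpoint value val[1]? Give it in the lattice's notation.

Iteration log — 10 steps:
  step 1. node 0  ⊔preds=⊥  new=1  old=⊥  +wl: 
  step 2. node 1  ⊔preds=1  new=⊤  old=3  +wl: 
  step 3. node 2  ⊔preds=⊥  new=4  stable
  step 4. node 3  ⊔preds=⊤  new=⊤  old=⊥  +wl: 2
  step 5. node 4  ⊔preds=⊤  new=⊤  old=⊥  +wl: 1,3
  step 6. node 5  ⊔preds=⊤  new=⊤  old=⊥  +wl: 0
  step 7. node 2  ⊔preds=⊤  new=⊤  old=4  +wl: 
  step 8. node 1  ⊔preds=⊤  new=⊤  stable
  step 9. node 3  ⊔preds=⊤  new=⊤  stable
  step 10. node 0  ⊔preds=⊤  new=1  stable

Least fixpoint reached:
  node 0: 1
  node 1: ⊤
  node 2: ⊤
  node 3: ⊤
  node 4: ⊤
  node 5: ⊤

⊤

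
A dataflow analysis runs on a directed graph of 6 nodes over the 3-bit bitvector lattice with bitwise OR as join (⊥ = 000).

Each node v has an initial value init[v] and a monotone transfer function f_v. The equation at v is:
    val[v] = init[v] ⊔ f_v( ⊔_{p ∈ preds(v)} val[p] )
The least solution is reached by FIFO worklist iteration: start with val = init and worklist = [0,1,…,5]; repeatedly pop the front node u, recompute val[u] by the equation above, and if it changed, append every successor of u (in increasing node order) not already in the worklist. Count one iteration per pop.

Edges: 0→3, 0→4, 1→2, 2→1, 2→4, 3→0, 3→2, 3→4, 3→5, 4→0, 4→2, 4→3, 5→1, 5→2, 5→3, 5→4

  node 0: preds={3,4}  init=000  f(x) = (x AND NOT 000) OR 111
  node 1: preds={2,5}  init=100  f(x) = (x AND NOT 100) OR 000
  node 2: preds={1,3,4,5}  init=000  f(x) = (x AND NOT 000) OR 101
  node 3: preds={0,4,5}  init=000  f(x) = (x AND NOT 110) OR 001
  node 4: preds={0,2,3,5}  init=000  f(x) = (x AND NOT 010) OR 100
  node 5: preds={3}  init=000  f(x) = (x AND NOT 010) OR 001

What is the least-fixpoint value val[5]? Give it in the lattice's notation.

Iteration log — 11 steps:
  step 1. node 0  ⊔preds=000  new=111  old=000  +wl: 
  step 2. node 1  ⊔preds=000  new=100  stable
  step 3. node 2  ⊔preds=100  new=101  old=000  +wl: 1
  step 4. node 3  ⊔preds=111  new=001  old=000  +wl: 0,2
  step 5. node 4  ⊔preds=111  new=101  old=000  +wl: 3
  step 6. node 5  ⊔preds=001  new=001  old=000  +wl: 4
  step 7. node 1  ⊔preds=101  new=101  old=100  +wl: 
  step 8. node 0  ⊔preds=101  new=111  stable
  step 9. node 2  ⊔preds=101  new=101  stable
  step 10. node 3  ⊔preds=111  new=001  stable
  step 11. node 4  ⊔preds=111  new=101  stable

Least fixpoint reached:
  node 0: 111
  node 1: 101
  node 2: 101
  node 3: 001
  node 4: 101
  node 5: 001

001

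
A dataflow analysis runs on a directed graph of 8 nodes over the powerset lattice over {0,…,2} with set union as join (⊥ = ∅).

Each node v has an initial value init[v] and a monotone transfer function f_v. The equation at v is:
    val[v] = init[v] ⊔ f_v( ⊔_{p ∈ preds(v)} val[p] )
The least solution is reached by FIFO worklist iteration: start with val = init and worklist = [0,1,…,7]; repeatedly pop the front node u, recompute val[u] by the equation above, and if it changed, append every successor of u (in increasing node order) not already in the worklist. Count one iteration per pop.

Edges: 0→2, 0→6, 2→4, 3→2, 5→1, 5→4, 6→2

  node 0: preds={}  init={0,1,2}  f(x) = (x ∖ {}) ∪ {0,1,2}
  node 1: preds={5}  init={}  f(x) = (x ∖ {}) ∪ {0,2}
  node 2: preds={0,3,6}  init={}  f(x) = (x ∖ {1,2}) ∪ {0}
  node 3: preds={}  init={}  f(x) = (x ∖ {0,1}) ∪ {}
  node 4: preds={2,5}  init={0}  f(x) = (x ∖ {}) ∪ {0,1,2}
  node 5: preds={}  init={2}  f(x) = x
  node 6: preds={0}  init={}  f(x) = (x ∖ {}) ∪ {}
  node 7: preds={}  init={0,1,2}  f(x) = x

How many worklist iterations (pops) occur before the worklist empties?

9

Iteration log — 9 steps:
  step 1. node 0  ⊔preds={}  new={0,1,2}  stable
  step 2. node 1  ⊔preds={2}  new={0,2}  old={}  +wl: 
  step 3. node 2  ⊔preds={0,1,2}  new={0}  old={}  +wl: 
  step 4. node 3  ⊔preds={}  new={}  stable
  step 5. node 4  ⊔preds={0,2}  new={0,1,2}  old={0}  +wl: 
  step 6. node 5  ⊔preds={}  new={2}  stable
  step 7. node 6  ⊔preds={0,1,2}  new={0,1,2}  old={}  +wl: 2
  step 8. node 7  ⊔preds={}  new={0,1,2}  stable
  step 9. node 2  ⊔preds={0,1,2}  new={0}  stable

Least fixpoint reached:
  node 0: {0,1,2}
  node 1: {0,2}
  node 2: {0}
  node 3: {}
  node 4: {0,1,2}
  node 5: {2}
  node 6: {0,1,2}
  node 7: {0,1,2}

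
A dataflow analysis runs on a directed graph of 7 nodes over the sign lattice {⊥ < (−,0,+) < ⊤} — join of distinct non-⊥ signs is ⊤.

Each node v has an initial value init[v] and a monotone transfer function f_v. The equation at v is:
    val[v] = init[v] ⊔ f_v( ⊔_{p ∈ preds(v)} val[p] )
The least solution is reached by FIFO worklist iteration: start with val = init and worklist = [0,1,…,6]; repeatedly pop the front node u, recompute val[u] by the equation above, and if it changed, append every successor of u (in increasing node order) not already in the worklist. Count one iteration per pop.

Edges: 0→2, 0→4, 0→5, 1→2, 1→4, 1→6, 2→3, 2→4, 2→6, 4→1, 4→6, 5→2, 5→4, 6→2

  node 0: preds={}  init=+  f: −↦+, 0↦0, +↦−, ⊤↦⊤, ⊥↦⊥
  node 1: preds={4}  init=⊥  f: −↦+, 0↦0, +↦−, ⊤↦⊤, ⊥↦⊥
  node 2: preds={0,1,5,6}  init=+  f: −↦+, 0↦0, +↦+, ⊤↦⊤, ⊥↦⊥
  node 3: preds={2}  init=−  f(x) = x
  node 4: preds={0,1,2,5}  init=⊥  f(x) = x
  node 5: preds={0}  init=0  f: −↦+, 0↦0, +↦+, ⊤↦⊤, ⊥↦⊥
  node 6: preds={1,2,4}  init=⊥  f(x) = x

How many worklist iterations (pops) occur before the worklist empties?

11

Worklist (11 pops):
  #1 pop 0: in=⊥ → + (no change)
  #2 pop 1: in=⊥ → ⊥ (no change)
  #3 pop 2: in=⊤ → ⊤ (was +); enqueue []
  #4 pop 3: in=⊤ → ⊤ (was −); enqueue []
  #5 pop 4: in=⊤ → ⊤ (was ⊥); enqueue [1]
  #6 pop 5: in=+ → ⊤ (was 0); enqueue [2,4]
  #7 pop 6: in=⊤ → ⊤ (was ⊥); enqueue []
  #8 pop 1: in=⊤ → ⊤ (was ⊥); enqueue [6]
  #9 pop 2: in=⊤ → ⊤ (no change)
  #10 pop 4: in=⊤ → ⊤ (no change)
  #11 pop 6: in=⊤ → ⊤ (no change)

Fixpoint:
  val[0] = +
  val[1] = ⊤
  val[2] = ⊤
  val[3] = ⊤
  val[4] = ⊤
  val[5] = ⊤
  val[6] = ⊤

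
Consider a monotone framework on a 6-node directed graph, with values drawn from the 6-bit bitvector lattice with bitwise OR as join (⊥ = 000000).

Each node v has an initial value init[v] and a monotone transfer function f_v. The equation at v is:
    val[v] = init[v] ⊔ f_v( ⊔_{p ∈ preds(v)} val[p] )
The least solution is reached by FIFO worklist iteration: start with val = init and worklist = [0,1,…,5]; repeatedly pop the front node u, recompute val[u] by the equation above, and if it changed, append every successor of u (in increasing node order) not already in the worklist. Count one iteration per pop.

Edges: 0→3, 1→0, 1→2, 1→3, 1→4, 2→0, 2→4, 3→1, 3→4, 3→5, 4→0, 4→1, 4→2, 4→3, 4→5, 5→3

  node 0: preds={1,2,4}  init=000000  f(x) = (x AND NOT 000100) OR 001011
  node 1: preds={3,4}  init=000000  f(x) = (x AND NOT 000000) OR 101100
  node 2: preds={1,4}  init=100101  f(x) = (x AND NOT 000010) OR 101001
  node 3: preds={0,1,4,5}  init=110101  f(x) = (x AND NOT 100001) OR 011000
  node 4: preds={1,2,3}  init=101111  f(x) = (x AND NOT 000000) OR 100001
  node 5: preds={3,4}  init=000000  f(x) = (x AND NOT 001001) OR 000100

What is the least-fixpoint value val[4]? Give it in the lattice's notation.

111111

Worklist (10 pops):
  #1 pop 0: in=101111 → 101011 (was 000000); enqueue []
  #2 pop 1: in=111111 → 111111 (was 000000); enqueue [0]
  #3 pop 2: in=111111 → 111101 (was 100101); enqueue []
  #4 pop 3: in=111111 → 111111 (was 110101); enqueue [1]
  #5 pop 4: in=111111 → 111111 (was 101111); enqueue [2,3]
  #6 pop 5: in=111111 → 110110 (was 000000); enqueue []
  #7 pop 0: in=111111 → 111011 (was 101011); enqueue []
  #8 pop 1: in=111111 → 111111 (no change)
  #9 pop 2: in=111111 → 111101 (no change)
  #10 pop 3: in=111111 → 111111 (no change)

Fixpoint:
  val[0] = 111011
  val[1] = 111111
  val[2] = 111101
  val[3] = 111111
  val[4] = 111111
  val[5] = 110110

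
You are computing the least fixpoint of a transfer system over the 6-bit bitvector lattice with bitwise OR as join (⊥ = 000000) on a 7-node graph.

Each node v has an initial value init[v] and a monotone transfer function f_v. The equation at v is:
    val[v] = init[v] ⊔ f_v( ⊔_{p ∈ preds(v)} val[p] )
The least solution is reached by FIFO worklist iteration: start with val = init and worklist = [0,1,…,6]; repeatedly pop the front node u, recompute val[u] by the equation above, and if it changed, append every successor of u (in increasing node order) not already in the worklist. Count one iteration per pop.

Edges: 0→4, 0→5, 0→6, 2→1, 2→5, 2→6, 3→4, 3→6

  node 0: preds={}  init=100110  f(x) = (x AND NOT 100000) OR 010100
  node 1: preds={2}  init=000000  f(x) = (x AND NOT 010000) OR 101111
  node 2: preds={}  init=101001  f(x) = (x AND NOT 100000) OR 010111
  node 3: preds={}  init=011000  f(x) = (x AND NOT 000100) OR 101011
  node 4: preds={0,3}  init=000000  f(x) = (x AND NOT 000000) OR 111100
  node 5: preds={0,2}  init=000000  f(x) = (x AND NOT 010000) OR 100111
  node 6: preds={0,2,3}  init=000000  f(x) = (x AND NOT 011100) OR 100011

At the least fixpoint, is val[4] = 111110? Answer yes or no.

no

Worklist (8 pops):
  #1 pop 0: in=000000 → 110110 (was 100110); enqueue []
  #2 pop 1: in=101001 → 101111 (was 000000); enqueue []
  #3 pop 2: in=000000 → 111111 (was 101001); enqueue [1]
  #4 pop 3: in=000000 → 111011 (was 011000); enqueue []
  #5 pop 4: in=111111 → 111111 (was 000000); enqueue []
  #6 pop 5: in=111111 → 101111 (was 000000); enqueue []
  #7 pop 6: in=111111 → 100011 (was 000000); enqueue []
  #8 pop 1: in=111111 → 101111 (no change)

Fixpoint:
  val[0] = 110110
  val[1] = 101111
  val[2] = 111111
  val[3] = 111011
  val[4] = 111111
  val[5] = 101111
  val[6] = 100011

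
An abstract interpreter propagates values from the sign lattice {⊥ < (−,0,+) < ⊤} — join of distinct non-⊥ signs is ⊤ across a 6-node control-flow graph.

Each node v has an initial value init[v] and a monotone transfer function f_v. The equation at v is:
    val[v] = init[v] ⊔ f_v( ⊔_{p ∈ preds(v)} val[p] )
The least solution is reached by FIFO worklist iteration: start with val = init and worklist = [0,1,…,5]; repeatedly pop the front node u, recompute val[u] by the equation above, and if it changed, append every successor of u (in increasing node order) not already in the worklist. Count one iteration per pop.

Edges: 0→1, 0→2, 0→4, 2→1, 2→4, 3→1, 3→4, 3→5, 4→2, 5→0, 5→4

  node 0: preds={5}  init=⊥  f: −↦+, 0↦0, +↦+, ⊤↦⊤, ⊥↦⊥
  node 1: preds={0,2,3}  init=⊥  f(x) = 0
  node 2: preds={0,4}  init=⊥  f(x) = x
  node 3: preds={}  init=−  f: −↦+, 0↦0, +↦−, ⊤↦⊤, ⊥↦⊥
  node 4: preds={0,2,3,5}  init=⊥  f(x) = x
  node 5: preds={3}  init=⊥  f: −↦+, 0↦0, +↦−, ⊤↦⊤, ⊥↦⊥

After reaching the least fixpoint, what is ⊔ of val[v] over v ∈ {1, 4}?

⊤

Iteration log — 13 steps:
  step 1. node 0  ⊔preds=⊥  new=⊥  stable
  step 2. node 1  ⊔preds=−  new=0  old=⊥  +wl: 
  step 3. node 2  ⊔preds=⊥  new=⊥  stable
  step 4. node 3  ⊔preds=⊥  new=−  stable
  step 5. node 4  ⊔preds=−  new=−  old=⊥  +wl: 2
  step 6. node 5  ⊔preds=−  new=+  old=⊥  +wl: 0,4
  step 7. node 2  ⊔preds=−  new=−  old=⊥  +wl: 1
  step 8. node 0  ⊔preds=+  new=+  old=⊥  +wl: 2
  step 9. node 4  ⊔preds=⊤  new=⊤  old=−  +wl: 
  step 10. node 1  ⊔preds=⊤  new=0  stable
  step 11. node 2  ⊔preds=⊤  new=⊤  old=−  +wl: 1,4
  step 12. node 1  ⊔preds=⊤  new=0  stable
  step 13. node 4  ⊔preds=⊤  new=⊤  stable

Least fixpoint reached:
  node 0: +
  node 1: 0
  node 2: ⊤
  node 3: −
  node 4: ⊤
  node 5: +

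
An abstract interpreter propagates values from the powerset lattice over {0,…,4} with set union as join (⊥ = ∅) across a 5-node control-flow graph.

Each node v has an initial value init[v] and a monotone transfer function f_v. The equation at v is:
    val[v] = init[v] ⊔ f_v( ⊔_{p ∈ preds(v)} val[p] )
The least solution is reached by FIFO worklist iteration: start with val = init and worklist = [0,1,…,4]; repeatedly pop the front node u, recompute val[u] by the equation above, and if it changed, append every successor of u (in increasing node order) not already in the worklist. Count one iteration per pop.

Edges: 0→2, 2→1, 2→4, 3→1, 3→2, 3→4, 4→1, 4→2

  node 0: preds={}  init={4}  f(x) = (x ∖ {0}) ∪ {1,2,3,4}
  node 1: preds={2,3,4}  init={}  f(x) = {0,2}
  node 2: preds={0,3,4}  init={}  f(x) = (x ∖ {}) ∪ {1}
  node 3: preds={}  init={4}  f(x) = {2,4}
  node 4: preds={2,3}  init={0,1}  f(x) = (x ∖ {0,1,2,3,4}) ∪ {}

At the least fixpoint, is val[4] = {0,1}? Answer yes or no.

Worklist (7 pops):
  #1 pop 0: in={} → {1,2,3,4} (was {4}); enqueue []
  #2 pop 1: in={0,1,4} → {0,2} (was {}); enqueue []
  #3 pop 2: in={0,1,2,3,4} → {0,1,2,3,4} (was {}); enqueue [1]
  #4 pop 3: in={} → {2,4} (was {4}); enqueue [2]
  #5 pop 4: in={0,1,2,3,4} → {0,1} (no change)
  #6 pop 1: in={0,1,2,3,4} → {0,2} (no change)
  #7 pop 2: in={0,1,2,3,4} → {0,1,2,3,4} (no change)

Fixpoint:
  val[0] = {1,2,3,4}
  val[1] = {0,2}
  val[2] = {0,1,2,3,4}
  val[3] = {2,4}
  val[4] = {0,1}

yes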